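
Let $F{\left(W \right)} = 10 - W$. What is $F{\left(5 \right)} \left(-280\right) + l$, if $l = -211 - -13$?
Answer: $-1598$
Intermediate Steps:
$l = -198$ ($l = -211 + 13 = -198$)
$F{\left(5 \right)} \left(-280\right) + l = \left(10 - 5\right) \left(-280\right) - 198 = 5 \left(-280\right) - 198 = -1400 - 198 = -1598$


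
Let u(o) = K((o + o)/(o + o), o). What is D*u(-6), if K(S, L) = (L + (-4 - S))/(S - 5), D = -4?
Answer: -11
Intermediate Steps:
K(S, L) = (-4 + L - S)/(-5 + S)
u(o) = 5/4 - o/4 (u(o) = (-4 + o - (o + o)/(o + o))/(-5 + (o + o)/(o + o)) = (-4 + o - 2*o/(2*o))/(-5 + (2*o)/((2*o))) = (-4 + o - 2*o*1/(2*o))/(-5 + (2*o)*(1/(2*o))) = (-4 + o - 1*1)/(-5 + 1) = (-4 + o - 1)/(-4) = -(-5 + o)/4 = 5/4 - o/4)
D*u(-6) = -4*(5/4 - 1/4*(-6)) = -4*(5/4 + 3/2) = -4*11/4 = -11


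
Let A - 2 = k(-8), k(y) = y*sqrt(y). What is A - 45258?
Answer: -45256 - 16*I*sqrt(2) ≈ -45256.0 - 22.627*I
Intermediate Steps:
k(y) = y**(3/2)
A = 2 - 16*I*sqrt(2) (A = 2 + (-8)**(3/2) = 2 - 16*I*sqrt(2) ≈ 2.0 - 22.627*I)
A - 45258 = (2 - 16*I*sqrt(2)) - 45258 = -45256 - 16*I*sqrt(2)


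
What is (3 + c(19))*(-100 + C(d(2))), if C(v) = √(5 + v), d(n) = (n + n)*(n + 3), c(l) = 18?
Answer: -1995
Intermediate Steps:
d(n) = 2*n*(3 + n) (d(n) = (2*n)*(3 + n) = 2*n*(3 + n))
(3 + c(19))*(-100 + C(d(2))) = (3 + 18)*(-100 + √(5 + 2*2*(3 + 2))) = 21*(-100 + √(5 + 2*2*5)) = 21*(-100 + √(5 + 20)) = 21*(-100 + √25) = 21*(-100 + 5) = 21*(-95) = -1995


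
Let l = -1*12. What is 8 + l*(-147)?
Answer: 1772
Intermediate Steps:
l = -12
8 + l*(-147) = 8 - 12*(-147) = 8 + 1764 = 1772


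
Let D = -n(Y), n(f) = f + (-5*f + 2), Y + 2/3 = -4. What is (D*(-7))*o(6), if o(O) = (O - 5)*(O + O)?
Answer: 1736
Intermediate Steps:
Y = -14/3 (Y = -⅔ - 4 = -14/3 ≈ -4.6667)
n(f) = 2 - 4*f (n(f) = f + (2 - 5*f) = 2 - 4*f)
o(O) = 2*O*(-5 + O) (o(O) = (-5 + O)*(2*O) = 2*O*(-5 + O))
D = -62/3 (D = -(2 - 4*(-14/3)) = -(2 + 56/3) = -1*62/3 = -62/3 ≈ -20.667)
(D*(-7))*o(6) = (-62/3*(-7))*(2*6*(-5 + 6)) = 434*(2*6*1)/3 = (434/3)*12 = 1736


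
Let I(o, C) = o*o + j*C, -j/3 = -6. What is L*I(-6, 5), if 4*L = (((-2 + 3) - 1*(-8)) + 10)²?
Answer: 22743/2 ≈ 11372.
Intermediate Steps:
j = 18 (j = -3*(-6) = 18)
I(o, C) = o² + 18*C (I(o, C) = o*o + 18*C = o² + 18*C)
L = 361/4 (L = (((-2 + 3) - 1*(-8)) + 10)²/4 = ((1 + 8) + 10)²/4 = (9 + 10)²/4 = (¼)*19² = (¼)*361 = 361/4 ≈ 90.250)
L*I(-6, 5) = 361*((-6)² + 18*5)/4 = 361*(36 + 90)/4 = (361/4)*126 = 22743/2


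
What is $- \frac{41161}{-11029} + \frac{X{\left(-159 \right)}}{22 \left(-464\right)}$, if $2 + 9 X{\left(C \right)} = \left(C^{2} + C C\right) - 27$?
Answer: $\frac{3224214935}{1013256288} \approx 3.182$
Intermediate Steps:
$X{\left(C \right)} = - \frac{29}{9} + \frac{2 C^{2}}{9}$ ($X{\left(C \right)} = - \frac{2}{9} + \frac{\left(C^{2} + C C\right) - 27}{9} = - \frac{2}{9} + \frac{\left(C^{2} + C^{2}\right) - 27}{9} = - \frac{2}{9} + \frac{2 C^{2} - 27}{9} = - \frac{2}{9} + \frac{-27 + 2 C^{2}}{9} = - \frac{2}{9} + \left(-3 + \frac{2 C^{2}}{9}\right) = - \frac{29}{9} + \frac{2 C^{2}}{9}$)
$- \frac{41161}{-11029} + \frac{X{\left(-159 \right)}}{22 \left(-464\right)} = - \frac{41161}{-11029} + \frac{- \frac{29}{9} + \frac{2 \left(-159\right)^{2}}{9}}{22 \left(-464\right)} = \left(-41161\right) \left(- \frac{1}{11029}\right) + \frac{- \frac{29}{9} + \frac{2}{9} \cdot 25281}{-10208} = \frac{41161}{11029} + \left(- \frac{29}{9} + 5618\right) \left(- \frac{1}{10208}\right) = \frac{41161}{11029} + \frac{50533}{9} \left(- \frac{1}{10208}\right) = \frac{41161}{11029} - \frac{50533}{91872} = \frac{3224214935}{1013256288}$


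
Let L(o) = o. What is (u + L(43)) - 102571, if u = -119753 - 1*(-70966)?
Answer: -151315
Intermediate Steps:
u = -48787 (u = -119753 + 70966 = -48787)
(u + L(43)) - 102571 = (-48787 + 43) - 102571 = -48744 - 102571 = -151315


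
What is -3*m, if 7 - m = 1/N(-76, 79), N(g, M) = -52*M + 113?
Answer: -83898/3995 ≈ -21.001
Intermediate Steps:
N(g, M) = 113 - 52*M
m = 27966/3995 (m = 7 - 1/(113 - 52*79) = 7 - 1/(113 - 4108) = 7 - 1/(-3995) = 7 - 1*(-1/3995) = 7 + 1/3995 = 27966/3995 ≈ 7.0003)
-3*m = -3*27966/3995 = -83898/3995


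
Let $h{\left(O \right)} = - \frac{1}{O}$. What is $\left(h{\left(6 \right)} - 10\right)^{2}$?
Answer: $\frac{3721}{36} \approx 103.36$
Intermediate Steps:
$\left(h{\left(6 \right)} - 10\right)^{2} = \left(- \frac{1}{6} - 10\right)^{2} = \left(- \frac{61}{6}\right)^{2} = \frac{3721}{36}$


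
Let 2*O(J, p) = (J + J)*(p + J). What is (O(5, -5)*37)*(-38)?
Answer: 0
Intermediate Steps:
O(J, p) = J*(J + p) (O(J, p) = ((J + J)*(p + J))/2 = ((2*J)*(J + p))/2 = (2*J*(J + p))/2 = J*(J + p))
(O(5, -5)*37)*(-38) = ((5*(5 - 5))*37)*(-38) = ((5*0)*37)*(-38) = (0*37)*(-38) = 0*(-38) = 0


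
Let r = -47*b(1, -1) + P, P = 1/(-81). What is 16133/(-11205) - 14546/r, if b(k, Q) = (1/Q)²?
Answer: 938613419/3047760 ≈ 307.97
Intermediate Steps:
b(k, Q) = Q⁻²
P = -1/81 ≈ -0.012346
r = -3808/81 (r = -47/(-1)² - 1/81 = -47*1 - 1/81 = -47 - 1/81 = -3808/81 ≈ -47.012)
16133/(-11205) - 14546/r = 16133/(-11205) - 14546/(-3808/81) = 16133*(-1/11205) - 14546*(-81/3808) = -16133/11205 + 84159/272 = 938613419/3047760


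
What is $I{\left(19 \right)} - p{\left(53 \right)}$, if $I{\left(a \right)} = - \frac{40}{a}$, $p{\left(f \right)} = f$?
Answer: $- \frac{1047}{19} \approx -55.105$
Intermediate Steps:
$I{\left(19 \right)} - p{\left(53 \right)} = - \frac{40}{19} - 53 = - \frac{1047}{19}$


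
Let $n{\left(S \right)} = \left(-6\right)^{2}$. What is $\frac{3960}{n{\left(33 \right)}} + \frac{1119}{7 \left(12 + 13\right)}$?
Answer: $\frac{20369}{175} \approx 116.39$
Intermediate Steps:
$n{\left(S \right)} = 36$
$\frac{3960}{n{\left(33 \right)}} + \frac{1119}{7 \left(12 + 13\right)} = \frac{3960}{36} + \frac{1119}{7 \left(12 + 13\right)} = 3960 \cdot \frac{1}{36} + \frac{1119}{7 \cdot 25} = 110 + \frac{1119}{175} = \frac{20369}{175}$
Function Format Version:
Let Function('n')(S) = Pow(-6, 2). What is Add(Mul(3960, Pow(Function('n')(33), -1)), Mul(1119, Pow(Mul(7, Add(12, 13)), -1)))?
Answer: Rational(20369, 175) ≈ 116.39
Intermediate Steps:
Function('n')(S) = 36
Add(Mul(3960, Pow(Function('n')(33), -1)), Mul(1119, Pow(Mul(7, Add(12, 13)), -1))) = Add(Mul(3960, Pow(36, -1)), Mul(1119, Pow(Mul(7, Add(12, 13)), -1))) = Add(Mul(3960, Rational(1, 36)), Mul(1119, Pow(Mul(7, 25), -1))) = Add(110, Mul(1119, Pow(175, -1))) = Add(110, Mul(1119, Rational(1, 175))) = Add(110, Rational(1119, 175)) = Rational(20369, 175)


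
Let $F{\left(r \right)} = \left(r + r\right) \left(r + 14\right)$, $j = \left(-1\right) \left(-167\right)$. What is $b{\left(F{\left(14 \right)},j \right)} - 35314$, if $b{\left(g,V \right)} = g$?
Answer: $-34530$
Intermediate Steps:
$j = 167$
$F{\left(r \right)} = 2 r \left(14 + r\right)$
$b{\left(F{\left(14 \right)},j \right)} - 35314 = 2 \cdot 14 \left(14 + 14\right) - 35314 = 2 \cdot 14 \cdot 28 - 35314 = 784 - 35314 = -34530$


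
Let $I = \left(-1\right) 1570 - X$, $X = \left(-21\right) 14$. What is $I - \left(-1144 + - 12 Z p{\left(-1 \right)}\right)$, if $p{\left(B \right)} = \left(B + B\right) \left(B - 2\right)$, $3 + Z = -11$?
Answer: $-1140$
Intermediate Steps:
$X = -294$
$Z = -14$ ($Z = -3 - 11 = -14$)
$p{\left(B \right)} = 2 B \left(-2 + B\right)$
$I = -1276$ ($I = \left(-1\right) 1570 - -294 = -1570 + 294 = -1276$)
$I - \left(-1144 + - 12 Z p{\left(-1 \right)}\right) = -1276 + \left(1144 - \left(-12\right) \left(-14\right) 2 \left(-1\right) \left(-2 - 1\right)\right) = -1276 + \left(1144 - 168 \cdot 2 \left(-1\right) \left(-3\right)\right) = -1276 + \left(1144 - 168 \cdot 6\right) = -1276 + \left(1144 - 1008\right) = -1276 + 136 = -1140$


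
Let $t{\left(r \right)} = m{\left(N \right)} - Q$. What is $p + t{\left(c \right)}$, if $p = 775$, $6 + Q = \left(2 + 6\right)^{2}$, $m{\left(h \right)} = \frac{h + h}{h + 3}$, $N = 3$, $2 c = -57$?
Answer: $718$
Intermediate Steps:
$c = - \frac{57}{2}$ ($c = \frac{1}{2} \left(-57\right) = - \frac{57}{2} \approx -28.5$)
$m{\left(h \right)} = \frac{2 h}{3 + h}$
$Q = 58$ ($Q = -6 + \left(2 + 6\right)^{2} = -6 + 8^{2} = -6 + 64 = 58$)
$t{\left(r \right)} = -57$ ($t{\left(r \right)} = 2 \cdot 3 \frac{1}{3 + 3} - 58 = 2 \cdot 3 \cdot \frac{1}{6} - 58 = 1 - 58 = -57$)
$p + t{\left(c \right)} = 775 - 57 = 718$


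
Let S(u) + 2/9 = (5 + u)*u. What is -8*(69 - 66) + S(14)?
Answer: 2176/9 ≈ 241.78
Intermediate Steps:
S(u) = -2/9 + u*(5 + u) (S(u) = -2/9 + (5 + u)*u = -2/9 + u*(5 + u))
-8*(69 - 66) + S(14) = -8*(69 - 66) + (-2/9 + 14² + 5*14) = -8*3 + (-2/9 + 196 + 70) = -24 + 2392/9 = 2176/9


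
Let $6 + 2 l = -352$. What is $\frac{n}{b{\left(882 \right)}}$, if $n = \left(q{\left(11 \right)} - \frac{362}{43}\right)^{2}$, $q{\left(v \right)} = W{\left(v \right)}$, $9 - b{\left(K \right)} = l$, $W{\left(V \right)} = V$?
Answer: $\frac{12321}{347612} \approx 0.035445$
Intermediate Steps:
$l = -179$ ($l = -3 + \frac{1}{2} \left(-352\right) = -3 - 176 = -179$)
$b{\left(K \right)} = 188$ ($b{\left(K \right)} = 9 - -179 = 9 + 179 = 188$)
$q{\left(v \right)} = v$
$n = \frac{12321}{1849}$ ($n = \left(11 - \frac{362}{43}\right)^{2} = \left(\frac{111}{43}\right)^{2} = \frac{12321}{1849} \approx 6.6636$)
$\frac{n}{b{\left(882 \right)}} = \frac{12321}{1849 \cdot 188} = \frac{12321}{1849} \cdot \frac{1}{188} = \frac{12321}{347612}$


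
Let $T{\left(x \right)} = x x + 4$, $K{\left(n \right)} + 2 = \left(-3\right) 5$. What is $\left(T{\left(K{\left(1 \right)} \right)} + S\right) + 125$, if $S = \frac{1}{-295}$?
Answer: $\frac{123309}{295} \approx 418.0$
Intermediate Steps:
$S = - \frac{1}{295} \approx -0.0033898$
$K{\left(n \right)} = -17$ ($K{\left(n \right)} = -2 - 15 = -17$)
$T{\left(x \right)} = 4 + x^{2}$ ($T{\left(x \right)} = x^{2} + 4 = 4 + x^{2}$)
$\left(T{\left(K{\left(1 \right)} \right)} + S\right) + 125 = \left(\left(4 + \left(-17\right)^{2}\right) - \frac{1}{295}\right) + 125 = \left(\left(4 + 289\right) - \frac{1}{295}\right) + 125 = \left(293 - \frac{1}{295}\right) + 125 = \frac{86434}{295} + 125 = \frac{123309}{295}$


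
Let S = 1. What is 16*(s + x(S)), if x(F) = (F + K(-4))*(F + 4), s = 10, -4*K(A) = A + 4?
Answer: 240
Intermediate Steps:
K(A) = -1 - A/4 (K(A) = -(A + 4)/4 = -(4 + A)/4 = -1 - A/4)
x(F) = F*(4 + F) (x(F) = (F + (-1 - ¼*(-4)))*(F + 4) = (F + (-1 + 1))*(4 + F) = (F + 0)*(4 + F) = F*(4 + F))
16*(s + x(S)) = 16*(10 + 1*(4 + 1)) = 16*(10 + 1*5) = 16*(10 + 5) = 16*15 = 240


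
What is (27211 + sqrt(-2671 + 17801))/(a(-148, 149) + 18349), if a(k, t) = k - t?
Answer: 27211/18052 + sqrt(15130)/18052 ≈ 1.5142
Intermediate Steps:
(27211 + sqrt(-2671 + 17801))/(a(-148, 149) + 18349) = (27211 + sqrt(-2671 + 17801))/((-148 - 1*149) + 18349) = (27211 + sqrt(15130))/((-148 - 149) + 18349) = (27211 + sqrt(15130))/(-297 + 18349) = (27211 + sqrt(15130))/18052 = (27211 + sqrt(15130))*(1/18052) = 27211/18052 + sqrt(15130)/18052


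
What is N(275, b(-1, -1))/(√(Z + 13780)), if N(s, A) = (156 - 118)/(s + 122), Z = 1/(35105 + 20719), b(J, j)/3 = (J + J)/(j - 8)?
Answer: 152*√2683929721569/305394124237 ≈ 0.00081540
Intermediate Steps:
b(J, j) = 6*J/(-8 + j) (b(J, j) = 3*((J + J)/(j - 8)) = 3*((2*J)/(-8 + j)) = 3*(2*J/(-8 + j)) = 6*J/(-8 + j))
Z = 1/55824 ≈ 1.7913e-5
N(s, A) = 38/(122 + s)
N(275, b(-1, -1))/(√(Z + 13780)) = (38/(122 + 275))/(√(1/55824 + 13780)) = (38/397)/(√(769254721/55824)) = (38*(1/397))/((√2683929721569/13956)) = 38*(4*√2683929721569/769254721)/397 = 152*√2683929721569/305394124237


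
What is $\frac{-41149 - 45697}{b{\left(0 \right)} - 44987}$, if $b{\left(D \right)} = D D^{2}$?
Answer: $\frac{86846}{44987} \approx 1.9305$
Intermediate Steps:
$b{\left(D \right)} = D^{3}$
$\frac{-41149 - 45697}{b{\left(0 \right)} - 44987} = \frac{-41149 - 45697}{0^{3} - 44987} = - \frac{86846}{0 - 44987} = - \frac{86846}{-44987} = \left(-86846\right) \left(- \frac{1}{44987}\right) = \frac{86846}{44987}$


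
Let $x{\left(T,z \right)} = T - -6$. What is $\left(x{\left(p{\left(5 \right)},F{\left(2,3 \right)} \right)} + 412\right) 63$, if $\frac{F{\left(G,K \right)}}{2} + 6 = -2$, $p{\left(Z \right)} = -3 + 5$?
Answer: $26460$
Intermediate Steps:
$p{\left(Z \right)} = 2$
$F{\left(G,K \right)} = -16$ ($F{\left(G,K \right)} = -12 + 2 \left(-2\right) = -12 - 4 = -16$)
$x{\left(T,z \right)} = 6 + T$ ($x{\left(T,z \right)} = T + 6 = 6 + T$)
$\left(x{\left(p{\left(5 \right)},F{\left(2,3 \right)} \right)} + 412\right) 63 = \left(\left(6 + 2\right) + 412\right) 63 = \left(8 + 412\right) 63 = 420 \cdot 63 = 26460$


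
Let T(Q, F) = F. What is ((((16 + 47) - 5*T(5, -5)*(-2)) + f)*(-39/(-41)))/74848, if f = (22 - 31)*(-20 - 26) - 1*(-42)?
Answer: 18291/3068768 ≈ 0.0059604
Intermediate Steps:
f = 456 (f = -9*(-46) + 42 = 414 + 42 = 456)
((((16 + 47) - 5*T(5, -5)*(-2)) + f)*(-39/(-41)))/74848 = ((((16 + 47) - 5*(-5)*(-2)) + 456)*(-39/(-41)))/74848 = (((63 + 25*(-2)) + 456)*(-39*(-1/41)))*(1/74848) = (((63 - 50) + 456)*(39/41))*(1/74848) = ((13 + 456)*(39/41))*(1/74848) = (469*(39/41))*(1/74848) = (18291/41)*(1/74848) = 18291/3068768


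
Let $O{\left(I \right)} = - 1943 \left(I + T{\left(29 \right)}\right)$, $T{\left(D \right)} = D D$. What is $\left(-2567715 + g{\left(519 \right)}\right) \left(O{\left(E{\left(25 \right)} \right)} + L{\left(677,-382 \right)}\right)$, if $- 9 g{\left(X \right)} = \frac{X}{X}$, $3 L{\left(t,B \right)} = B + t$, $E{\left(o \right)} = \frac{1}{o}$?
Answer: $\frac{2832134846697044}{675} \approx 4.1958 \cdot 10^{12}$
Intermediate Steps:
$L{\left(t,B \right)} = \frac{B}{3} + \frac{t}{3}$ ($L{\left(t,B \right)} = \frac{B + t}{3} = \frac{B}{3} + \frac{t}{3}$)
$T{\left(D \right)} = D^{2}$
$O{\left(I \right)} = -1634063 - 1943 I$ ($O{\left(I \right)} = - 1943 \left(I + 29^{2}\right) = - 1943 \left(I + 841\right) = - 1943 \left(841 + I\right) = -1634063 - 1943 I$)
$g{\left(X \right)} = - \frac{1}{9}$ ($g{\left(X \right)} = - \frac{X \frac{1}{X}}{9} = \left(- \frac{1}{9}\right) 1 = - \frac{1}{9}$)
$\left(-2567715 + g{\left(519 \right)}\right) \left(O{\left(E{\left(25 \right)} \right)} + L{\left(677,-382 \right)}\right) = \left(-2567715 - \frac{1}{9}\right) \left(\left(-1634063 - \frac{1943}{25}\right) + \left(\frac{1}{3} \left(-382\right) + \frac{1}{3} \cdot 677\right)\right) = - \frac{23109436 \left(\left(-1634063 - \frac{1943}{25}\right) + \left(- \frac{382}{3} + \frac{677}{3}\right)\right)}{9} = - \frac{23109436 \left(\left(-1634063 - \frac{1943}{25}\right) + \frac{295}{3}\right)}{9} = - \frac{23109436 \left(- \frac{40853518}{25} + \frac{295}{3}\right)}{9} = \left(- \frac{23109436}{9}\right) \left(- \frac{122553179}{75}\right) = \frac{2832134846697044}{675}$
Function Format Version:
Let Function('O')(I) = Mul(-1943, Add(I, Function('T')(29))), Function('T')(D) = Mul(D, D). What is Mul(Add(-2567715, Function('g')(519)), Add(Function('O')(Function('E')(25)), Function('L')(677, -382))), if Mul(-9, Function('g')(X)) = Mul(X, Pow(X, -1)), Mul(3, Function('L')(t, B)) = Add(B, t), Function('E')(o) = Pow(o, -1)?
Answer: Rational(2832134846697044, 675) ≈ 4.1958e+12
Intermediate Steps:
Function('L')(t, B) = Add(Mul(Rational(1, 3), B), Mul(Rational(1, 3), t)) (Function('L')(t, B) = Mul(Rational(1, 3), Add(B, t)) = Add(Mul(Rational(1, 3), B), Mul(Rational(1, 3), t)))
Function('T')(D) = Pow(D, 2)
Function('O')(I) = Add(-1634063, Mul(-1943, I)) (Function('O')(I) = Mul(-1943, Add(I, Pow(29, 2))) = Mul(-1943, Add(I, 841)) = Mul(-1943, Add(841, I)) = Add(-1634063, Mul(-1943, I)))
Function('g')(X) = Rational(-1, 9) (Function('g')(X) = Mul(Rational(-1, 9), Mul(X, Pow(X, -1))) = Mul(Rational(-1, 9), 1) = Rational(-1, 9))
Mul(Add(-2567715, Function('g')(519)), Add(Function('O')(Function('E')(25)), Function('L')(677, -382))) = Mul(Add(-2567715, Rational(-1, 9)), Add(Add(-1634063, Mul(-1943, Pow(25, -1))), Add(Mul(Rational(1, 3), -382), Mul(Rational(1, 3), 677)))) = Mul(Rational(-23109436, 9), Add(Add(-1634063, Mul(-1943, Rational(1, 25))), Add(Rational(-382, 3), Rational(677, 3)))) = Mul(Rational(-23109436, 9), Add(Add(-1634063, Rational(-1943, 25)), Rational(295, 3))) = Mul(Rational(-23109436, 9), Add(Rational(-40853518, 25), Rational(295, 3))) = Mul(Rational(-23109436, 9), Rational(-122553179, 75)) = Rational(2832134846697044, 675)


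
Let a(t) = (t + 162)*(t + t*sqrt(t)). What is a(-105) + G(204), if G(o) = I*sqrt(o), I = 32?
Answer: -5985 + 64*sqrt(51) - 5985*I*sqrt(105) ≈ -5527.9 - 61328.0*I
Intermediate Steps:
a(t) = (162 + t)*(t + t**(3/2))
G(o) = 32*sqrt(o)
a(-105) + G(204) = ((-105)**2 + (-105)**(5/2) + 162*(-105) + 162*(-105)**(3/2)) + 32*sqrt(204) = (11025 + 11025*I*sqrt(105) - 17010 + 162*(-105*I*sqrt(105))) + 32*(2*sqrt(51)) = (11025 + 11025*I*sqrt(105) - 17010 - 17010*I*sqrt(105)) + 64*sqrt(51) = (-5985 - 5985*I*sqrt(105)) + 64*sqrt(51) = -5985 + 64*sqrt(51) - 5985*I*sqrt(105)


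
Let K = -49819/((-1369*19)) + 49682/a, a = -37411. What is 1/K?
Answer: 51215659/30078953 ≈ 1.7027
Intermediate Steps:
K = 30078953/51215659 (K = -49819/((-1369*19)) + 49682/(-37411) = -49819/(-26011) + 49682*(-1/37411) = -49819*(-1/26011) - 49682/37411 = 49819/26011 - 49682/37411 = 30078953/51215659 ≈ 0.58730)
1/K = 1/(30078953/51215659) = 51215659/30078953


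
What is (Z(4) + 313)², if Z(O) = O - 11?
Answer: 93636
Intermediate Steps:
Z(O) = -11 + O
(Z(4) + 313)² = ((-11 + 4) + 313)² = (-7 + 313)² = 306² = 93636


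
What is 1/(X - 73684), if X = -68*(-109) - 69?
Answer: -1/66341 ≈ -1.5074e-5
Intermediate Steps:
X = 7343 (X = 7412 - 69 = 7343)
1/(X - 73684) = 1/(7343 - 73684) = 1/(-66341) = -1/66341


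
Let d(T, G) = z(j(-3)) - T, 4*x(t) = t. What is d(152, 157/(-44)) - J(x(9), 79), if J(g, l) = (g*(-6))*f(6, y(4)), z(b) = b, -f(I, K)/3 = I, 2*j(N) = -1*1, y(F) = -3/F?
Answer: -791/2 ≈ -395.50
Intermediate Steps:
x(t) = t/4
j(N) = -½ (j(N) = (-1*1)/2 = (½)*(-1) = -½)
f(I, K) = -3*I
J(g, l) = 108*g (J(g, l) = (g*(-6))*(-3*6) = -6*g*(-18) = 108*g)
d(T, G) = -½ - T
d(152, 157/(-44)) - J(x(9), 79) = (-½ - 1*152) - 108*(¼)*9 = (-½ - 152) - 108*9/4 = -305/2 - 1*243 = -305/2 - 243 = -791/2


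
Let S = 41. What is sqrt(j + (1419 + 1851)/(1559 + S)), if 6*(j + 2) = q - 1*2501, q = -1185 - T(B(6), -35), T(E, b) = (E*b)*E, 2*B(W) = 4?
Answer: I*sqrt(945530)/40 ≈ 24.31*I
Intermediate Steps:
B(W) = 2 (B(W) = (1/2)*4 = 2)
T(E, b) = b*E**2
q = -1045 (q = -1185 - (-35)*2**2 = -1185 - (-35)*4 = -1185 - 1*(-140) = -1185 + 140 = -1045)
j = -593 (j = -2 + (-1045 - 1*2501)/6 = -2 + (-1045 - 2501)/6 = -2 + (1/6)*(-3546) = -2 - 591 = -593)
sqrt(j + (1419 + 1851)/(1559 + S)) = sqrt(-593 + (1419 + 1851)/(1559 + 41)) = sqrt(-593 + 3270/1600) = sqrt(-593 + 3270*(1/1600)) = sqrt(-593 + 327/160) = sqrt(-94553/160) = I*sqrt(945530)/40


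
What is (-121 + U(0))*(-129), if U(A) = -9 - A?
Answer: 16770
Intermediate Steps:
(-121 + U(0))*(-129) = (-121 + (-9 - 1*0))*(-129) = (-121 + (-9 + 0))*(-129) = (-121 - 9)*(-129) = -130*(-129) = 16770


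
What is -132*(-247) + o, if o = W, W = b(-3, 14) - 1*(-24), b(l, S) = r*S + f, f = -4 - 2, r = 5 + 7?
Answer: 32790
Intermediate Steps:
r = 12
f = -6
b(l, S) = -6 + 12*S (b(l, S) = 12*S - 6 = -6 + 12*S)
W = 186 (W = (-6 + 12*14) - 1*(-24) = (-6 + 168) + 24 = 162 + 24 = 186)
o = 186
-132*(-247) + o = -132*(-247) + 186 = 32604 + 186 = 32790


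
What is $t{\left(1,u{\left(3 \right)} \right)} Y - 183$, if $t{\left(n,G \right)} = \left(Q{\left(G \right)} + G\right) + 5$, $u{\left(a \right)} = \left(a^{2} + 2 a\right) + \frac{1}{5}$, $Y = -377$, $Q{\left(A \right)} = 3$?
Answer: $- \frac{44647}{5} \approx -8929.4$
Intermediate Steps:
$u{\left(a \right)} = \frac{1}{5} + a^{2} + 2 a$ ($u{\left(a \right)} = \left(a^{2} + 2 a\right) + \frac{1}{5} = \frac{1}{5} + a^{2} + 2 a$)
$t{\left(n,G \right)} = 8 + G$ ($t{\left(n,G \right)} = \left(3 + G\right) + 5 = 8 + G$)
$t{\left(1,u{\left(3 \right)} \right)} Y - 183 = \left(8 + \left(\frac{1}{5} + 3^{2} + 2 \cdot 3\right)\right) \left(-377\right) - 183 = \left(8 + \left(\frac{1}{5} + 9 + 6\right)\right) \left(-377\right) - 183 = \left(8 + \frac{76}{5}\right) \left(-377\right) - 183 = \frac{116}{5} \left(-377\right) - 183 = - \frac{43732}{5} - 183 = - \frac{44647}{5}$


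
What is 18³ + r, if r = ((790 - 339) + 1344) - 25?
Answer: 7602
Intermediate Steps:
r = 1770 (r = (451 + 1344) - 25 = 1795 - 25 = 1770)
18³ + r = 18³ + 1770 = 5832 + 1770 = 7602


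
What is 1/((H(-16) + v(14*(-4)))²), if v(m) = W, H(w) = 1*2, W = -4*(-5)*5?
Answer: 1/10404 ≈ 9.6117e-5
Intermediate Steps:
W = 100 (W = 20*5 = 100)
H(w) = 2
v(m) = 100
1/((H(-16) + v(14*(-4)))²) = 1/((2 + 100)²) = 1/(102²) = 1/10404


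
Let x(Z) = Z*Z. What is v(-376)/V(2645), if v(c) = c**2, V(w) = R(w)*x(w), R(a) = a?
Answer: 141376/18504486125 ≈ 7.6401e-6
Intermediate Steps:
x(Z) = Z**2
V(w) = w**3 (V(w) = w*w**2 = w**3)
v(-376)/V(2645) = (-376)**2/(2645**3) = 141376/18504486125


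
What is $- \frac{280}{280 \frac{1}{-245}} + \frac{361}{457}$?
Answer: $\frac{112326}{457} \approx 245.79$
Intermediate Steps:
$- \frac{280}{280 \frac{1}{-245}} + \frac{361}{457} = - \frac{280}{280 \left(- \frac{1}{245}\right)} + 361 \cdot \frac{1}{457} = - \frac{280}{- \frac{8}{7}} + \frac{361}{457} = \left(-280\right) \left(- \frac{7}{8}\right) + \frac{361}{457} = 245 + \frac{361}{457} = \frac{112326}{457}$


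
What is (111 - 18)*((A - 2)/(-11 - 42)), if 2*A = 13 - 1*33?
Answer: 1116/53 ≈ 21.057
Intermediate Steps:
A = -10 (A = (13 - 1*33)/2 = (13 - 33)/2 = (½)*(-20) = -10)
(111 - 18)*((A - 2)/(-11 - 42)) = (111 - 18)*((-10 - 2)/(-11 - 42)) = 93*(-12/(-53)) = 93*(-12*(-1/53)) = 93*(12/53) = 1116/53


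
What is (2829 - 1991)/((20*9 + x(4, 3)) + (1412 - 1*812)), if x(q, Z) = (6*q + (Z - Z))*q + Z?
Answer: 838/879 ≈ 0.95336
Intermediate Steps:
x(q, Z) = Z + 6*q**2 (x(q, Z) = (6*q + 0)*q + Z = (6*q)*q + Z = 6*q**2 + Z = Z + 6*q**2)
(2829 - 1991)/((20*9 + x(4, 3)) + (1412 - 1*812)) = (2829 - 1991)/((20*9 + (3 + 6*4**2)) + (1412 - 1*812)) = 838/((180 + (3 + 6*16)) + (1412 - 812)) = 838/((180 + (3 + 96)) + 600) = 838/((180 + 99) + 600) = 838/(279 + 600) = 838/879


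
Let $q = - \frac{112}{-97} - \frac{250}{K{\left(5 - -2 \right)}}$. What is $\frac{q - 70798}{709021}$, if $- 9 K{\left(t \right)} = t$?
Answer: $- \frac{47852808}{481425259} \approx -0.099398$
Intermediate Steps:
$K{\left(t \right)} = - \frac{t}{9}$
$q = \frac{219034}{679}$ ($q = - \frac{112}{-97} - \frac{250}{\left(- \frac{1}{9}\right) \left(5 - -2\right)} = \left(-112\right) \left(- \frac{1}{97}\right) - \frac{250}{\left(- \frac{1}{9}\right) \left(5 + 2\right)} = \frac{112}{97} - \frac{250}{\left(- \frac{1}{9}\right) 7} = \frac{112}{97} - \frac{250}{- \frac{7}{9}} = \frac{112}{97} - - \frac{2250}{7} = \frac{112}{97} + \frac{2250}{7} = \frac{219034}{679} \approx 322.58$)
$\frac{q - 70798}{709021} = \frac{\frac{219034}{679} - 70798}{709021} = \left(\frac{219034}{679} - 70798\right) \frac{1}{709021} = \left(- \frac{47852808}{679}\right) \frac{1}{709021} = - \frac{47852808}{481425259}$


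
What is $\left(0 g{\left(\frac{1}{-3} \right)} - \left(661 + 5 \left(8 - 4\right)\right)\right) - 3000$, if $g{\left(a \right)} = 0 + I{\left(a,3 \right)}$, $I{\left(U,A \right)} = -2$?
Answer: $-3681$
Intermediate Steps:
$g{\left(a \right)} = -2$ ($g{\left(a \right)} = 0 - 2 = -2$)
$\left(0 g{\left(\frac{1}{-3} \right)} - \left(661 + 5 \left(8 - 4\right)\right)\right) - 3000 = \left(0 \left(-2\right) - \left(661 + 5 \left(8 - 4\right)\right)\right) - 3000 = \left(0 - 681\right) - 3000 = -681 - 3000 = -3681$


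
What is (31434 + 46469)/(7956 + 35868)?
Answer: 77903/43824 ≈ 1.7776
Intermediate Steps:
(31434 + 46469)/(7956 + 35868) = 77903/43824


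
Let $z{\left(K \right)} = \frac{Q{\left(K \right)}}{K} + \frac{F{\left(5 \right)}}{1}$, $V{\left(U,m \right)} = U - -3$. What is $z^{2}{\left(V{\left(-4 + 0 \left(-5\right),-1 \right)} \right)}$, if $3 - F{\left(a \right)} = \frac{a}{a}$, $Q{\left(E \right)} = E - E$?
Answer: $4$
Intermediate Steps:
$Q{\left(E \right)} = 0$
$V{\left(U,m \right)} = 3 + U$ ($V{\left(U,m \right)} = U + 3 = 3 + U$)
$F{\left(a \right)} = 2$ ($F{\left(a \right)} = 3 - \frac{a}{a} = 3 - 1 = 2$)
$z{\left(K \right)} = 2$ ($z{\left(K \right)} = \frac{0}{K} + \frac{2}{1} = 0 + 2 \cdot 1 = 0 + 2 = 2$)
$z^{2}{\left(V{\left(-4 + 0 \left(-5\right),-1 \right)} \right)} = 2^{2} = 4$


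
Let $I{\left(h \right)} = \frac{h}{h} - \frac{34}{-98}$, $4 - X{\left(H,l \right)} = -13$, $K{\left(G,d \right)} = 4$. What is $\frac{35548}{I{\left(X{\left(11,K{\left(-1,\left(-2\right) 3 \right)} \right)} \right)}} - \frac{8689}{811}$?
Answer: $\frac{706034249}{26763} \approx 26381.0$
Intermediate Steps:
$X{\left(H,l \right)} = 17$ ($X{\left(H,l \right)} = 4 - -13 = 4 + 13 = 17$)
$I{\left(h \right)} = \frac{66}{49}$ ($I{\left(h \right)} = 1 - - \frac{17}{49} = 1 + \frac{17}{49} = \frac{66}{49}$)
$\frac{35548}{I{\left(X{\left(11,K{\left(-1,\left(-2\right) 3 \right)} \right)} \right)}} - \frac{8689}{811} = \frac{35548}{\frac{66}{49}} - \frac{8689}{811} = 35548 \cdot \frac{49}{66} - \frac{8689}{811} = \frac{870926}{33} - \frac{8689}{811} = \frac{706034249}{26763}$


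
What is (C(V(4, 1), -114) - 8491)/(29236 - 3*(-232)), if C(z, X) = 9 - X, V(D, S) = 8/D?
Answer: -2092/7483 ≈ -0.27957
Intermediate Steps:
(C(V(4, 1), -114) - 8491)/(29236 - 3*(-232)) = ((9 - 1*(-114)) - 8491)/(29236 - 3*(-232)) = ((9 + 114) - 8491)/(29236 + 696) = (123 - 8491)/29932 = -8368*1/29932 = -2092/7483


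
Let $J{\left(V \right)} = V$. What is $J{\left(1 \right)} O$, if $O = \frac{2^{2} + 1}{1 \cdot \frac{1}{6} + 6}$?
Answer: $\frac{30}{37} \approx 0.81081$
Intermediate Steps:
$O = \frac{30}{37}$ ($O = \frac{4 + 1}{1 \cdot \frac{1}{6} + 6} = \frac{5}{\frac{1}{6} + 6} = \frac{5}{\frac{37}{6}} = 5 \cdot \frac{6}{37} = \frac{30}{37} \approx 0.81081$)
$J{\left(1 \right)} O = 1 \cdot \frac{30}{37} = \frac{30}{37}$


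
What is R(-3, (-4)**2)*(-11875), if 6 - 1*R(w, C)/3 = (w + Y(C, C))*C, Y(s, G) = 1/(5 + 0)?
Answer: -1809750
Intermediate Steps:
Y(s, G) = 1/5
R(w, C) = 18 - 3*C*(1/5 + w) (R(w, C) = 18 - 3*(w + 1/5)*C = 18 - 3*(1/5 + w)*C = 18 - 3*C*(1/5 + w))
R(-3, (-4)**2)*(-11875) = (18 - 3/5*(-4)**2 - 3*(-4)**2*(-3))*(-11875) = (18 - 3/5*16 - 3*16*(-3))*(-11875) = (18 - 48/5 + 144)*(-11875) = (762/5)*(-11875) = -1809750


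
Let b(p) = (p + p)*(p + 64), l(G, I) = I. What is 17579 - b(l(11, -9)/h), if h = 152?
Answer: 203160079/11552 ≈ 17587.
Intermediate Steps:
b(p) = 2*p*(64 + p) (b(p) = (2*p)*(64 + p) = 2*p*(64 + p))
17579 - b(l(11, -9)/h) = 17579 - 2*(-9/152)*(64 - 9/152) = 17579 - 2*(-9*1/152)*(64 - 9*1/152) = 17579 - 2*(-9)*(64 - 9/152)/152 = 17579 - 2*(-9)*9719/(152*152) = 17579 - 1*(-87471/11552) = 17579 + 87471/11552 = 203160079/11552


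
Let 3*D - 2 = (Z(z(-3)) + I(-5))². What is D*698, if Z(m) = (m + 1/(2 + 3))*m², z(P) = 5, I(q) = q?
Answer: 3635882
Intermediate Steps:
Z(m) = m²*(⅕ + m) (Z(m) = (m + 1/5)*m² = (m + ⅕)*m² = (⅕ + m)*m² = m²*(⅕ + m))
D = 5209 (D = ⅔ + (5²*(⅕ + 5) - 5)²/3 = ⅔ + (25*(26/5) - 5)²/3 = ⅔ + (130 - 5)²/3 = ⅔ + (⅓)*125² = ⅔ + (⅓)*15625 = ⅔ + 15625/3 = 5209)
D*698 = 5209*698 = 3635882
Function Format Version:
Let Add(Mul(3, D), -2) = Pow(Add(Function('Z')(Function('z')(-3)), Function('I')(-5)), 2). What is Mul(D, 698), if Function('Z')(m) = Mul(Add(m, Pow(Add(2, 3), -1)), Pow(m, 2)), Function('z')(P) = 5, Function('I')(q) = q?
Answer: 3635882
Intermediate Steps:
Function('Z')(m) = Mul(Pow(m, 2), Add(Rational(1, 5), m)) (Function('Z')(m) = Mul(Add(m, Pow(5, -1)), Pow(m, 2)) = Mul(Add(m, Rational(1, 5)), Pow(m, 2)) = Mul(Add(Rational(1, 5), m), Pow(m, 2)) = Mul(Pow(m, 2), Add(Rational(1, 5), m)))
D = 5209 (D = Add(Rational(2, 3), Mul(Rational(1, 3), Pow(Add(Mul(Pow(5, 2), Add(Rational(1, 5), 5)), -5), 2))) = Add(Rational(2, 3), Mul(Rational(1, 3), Pow(Add(Mul(25, Rational(26, 5)), -5), 2))) = Add(Rational(2, 3), Mul(Rational(1, 3), Pow(Add(130, -5), 2))) = Add(Rational(2, 3), Mul(Rational(1, 3), Pow(125, 2))) = Add(Rational(2, 3), Mul(Rational(1, 3), 15625)) = Add(Rational(2, 3), Rational(15625, 3)) = 5209)
Mul(D, 698) = Mul(5209, 698) = 3635882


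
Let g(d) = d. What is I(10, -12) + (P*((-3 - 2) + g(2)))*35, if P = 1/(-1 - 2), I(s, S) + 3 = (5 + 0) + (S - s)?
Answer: 15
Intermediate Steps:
I(s, S) = 2 + S - s (I(s, S) = -3 + ((5 + 0) + (S - s)) = -3 + (5 + (S - s)) = -3 + (5 + S - s) = 2 + S - s)
P = -⅓ (P = 1/(-3) = -⅓ ≈ -0.33333)
I(10, -12) + (P*((-3 - 2) + g(2)))*35 = (2 - 12 - 1*10) - ((-3 - 2) + 2)/3*35 = (2 - 12 - 10) - (-5 + 2)/3*35 = -20 - ⅓*(-3)*35 = -20 + 1*35 = -20 + 35 = 15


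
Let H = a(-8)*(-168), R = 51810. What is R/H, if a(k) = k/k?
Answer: -8635/28 ≈ -308.39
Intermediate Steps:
a(k) = 1
H = -168 (H = 1*(-168) = -168)
R/H = 51810/(-168) = 51810*(-1/168) = -8635/28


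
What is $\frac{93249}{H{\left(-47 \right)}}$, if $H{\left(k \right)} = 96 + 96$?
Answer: $\frac{31083}{64} \approx 485.67$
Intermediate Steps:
$H{\left(k \right)} = 192$
$\frac{93249}{H{\left(-47 \right)}} = \frac{93249}{192} = 93249 \cdot \frac{1}{192} = \frac{31083}{64}$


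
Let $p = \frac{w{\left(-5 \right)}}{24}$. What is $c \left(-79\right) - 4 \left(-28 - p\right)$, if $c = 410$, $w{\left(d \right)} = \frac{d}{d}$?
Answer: $- \frac{193667}{6} \approx -32278.0$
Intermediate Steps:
$w{\left(d \right)} = 1$
$p = \frac{1}{24}$ ($p = 1 \cdot \frac{1}{24} = \frac{1}{24} \approx 0.041667$)
$c \left(-79\right) - 4 \left(-28 - p\right) = 410 \left(-79\right) - 4 \left(-28 - \frac{1}{24}\right) = -32390 - 4 \left(-28 - \frac{1}{24}\right) = -32390 - - \frac{673}{6} = -32390 + \frac{673}{6} = - \frac{193667}{6}$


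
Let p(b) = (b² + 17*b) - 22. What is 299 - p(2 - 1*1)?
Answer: 303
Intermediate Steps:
p(b) = -22 + b² + 17*b
299 - p(2 - 1*1) = 299 - (-22 + (2 - 1*1)² + 17*(2 - 1*1)) = 299 - (-22 + (2 - 1)² + 17*(2 - 1)) = 299 - (-22 + 1² + 17*1) = 299 - (-22 + 1 + 17) = 299 - 1*(-4) = 299 + 4 = 303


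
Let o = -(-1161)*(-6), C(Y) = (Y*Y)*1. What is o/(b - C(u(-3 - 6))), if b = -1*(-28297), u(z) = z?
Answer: -3483/14108 ≈ -0.24688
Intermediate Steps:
b = 28297
C(Y) = Y² (C(Y) = Y²*1 = Y²)
o = -6966 (o = -27*258 = -6966)
o/(b - C(u(-3 - 6))) = -6966/(28297 - (-3 - 6)²) = -6966/(28297 - 1*(-9)²) = -6966/(28297 - 1*81) = -6966/(28297 - 81) = -6966/28216 = -6966*1/28216 = -3483/14108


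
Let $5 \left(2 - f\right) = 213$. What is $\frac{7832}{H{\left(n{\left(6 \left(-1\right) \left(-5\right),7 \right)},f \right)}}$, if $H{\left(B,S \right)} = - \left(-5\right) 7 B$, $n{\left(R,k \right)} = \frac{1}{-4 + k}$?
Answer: $\frac{23496}{35} \approx 671.31$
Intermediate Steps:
$f = - \frac{203}{5}$ ($f = 2 - \frac{213}{5} = - \frac{203}{5} \approx -40.6$)
$H{\left(B,S \right)} = 35 B$ ($H{\left(B,S \right)} = - \left(-35\right) B = 35 B$)
$\frac{7832}{H{\left(n{\left(6 \left(-1\right) \left(-5\right),7 \right)},f \right)}} = \frac{7832}{35 \frac{1}{-4 + 7}} = \frac{7832}{35 \cdot \frac{1}{3}} = \frac{7832}{\frac{35}{3}} = 7832 \cdot \frac{3}{35} = \frac{23496}{35}$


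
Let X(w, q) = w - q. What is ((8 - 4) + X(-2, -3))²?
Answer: 25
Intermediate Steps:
((8 - 4) + X(-2, -3))² = ((8 - 4) + (-2 - 1*(-3)))² = (4 + (-2 + 3))² = (4 + 1)² = 5² = 25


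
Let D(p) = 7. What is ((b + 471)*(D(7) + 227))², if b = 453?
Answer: 46749358656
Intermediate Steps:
((b + 471)*(D(7) + 227))² = ((453 + 471)*(7 + 227))² = (924*234)² = 216216² = 46749358656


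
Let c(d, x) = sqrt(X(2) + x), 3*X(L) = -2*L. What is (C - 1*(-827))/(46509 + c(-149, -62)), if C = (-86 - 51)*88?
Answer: -1566748683/6489261433 + 11229*I*sqrt(570)/6489261433 ≈ -0.24144 + 4.1313e-5*I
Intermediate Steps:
X(L) = -2*L/3 (X(L) = (-2*L)/3 = -2*L/3)
c(d, x) = sqrt(-4/3 + x) (c(d, x) = sqrt(-2/3*2 + x) = sqrt(-4/3 + x))
C = -12056 (C = -137*88 = -12056)
(C - 1*(-827))/(46509 + c(-149, -62)) = (-12056 - 1*(-827))/(46509 + sqrt(-12 + 9*(-62))/3) = (-12056 + 827)/(46509 + sqrt(-12 - 558)/3) = -11229/(46509 + sqrt(-570)/3) = -11229/(46509 + (I*sqrt(570))/3) = -11229/(46509 + I*sqrt(570)/3)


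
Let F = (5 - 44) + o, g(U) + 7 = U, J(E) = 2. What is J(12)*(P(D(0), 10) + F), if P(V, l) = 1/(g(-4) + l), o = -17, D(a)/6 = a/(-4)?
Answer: -114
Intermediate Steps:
D(a) = -3*a/2 (D(a) = 6*(a/(-4)) = 6*(a*(-¼)) = 6*(-a/4) = -3*a/2)
g(U) = -7 + U
P(V, l) = 1/(-11 + l) (P(V, l) = 1/((-7 - 4) + l) = 1/(-11 + l))
F = -56 (F = (5 - 44) - 17 = -39 - 17 = -56)
J(12)*(P(D(0), 10) + F) = 2*(1/(-11 + 10) - 56) = 2*(1/(-1) - 56) = 2*(-1 - 56) = 2*(-57) = -114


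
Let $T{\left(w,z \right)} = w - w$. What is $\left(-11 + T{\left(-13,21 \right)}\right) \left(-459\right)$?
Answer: $5049$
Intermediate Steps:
$T{\left(w,z \right)} = 0$
$\left(-11 + T{\left(-13,21 \right)}\right) \left(-459\right) = \left(-11 + 0\right) \left(-459\right) = \left(-11\right) \left(-459\right) = 5049$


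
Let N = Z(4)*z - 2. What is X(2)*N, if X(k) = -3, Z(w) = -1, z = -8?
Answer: -18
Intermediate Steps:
N = 6 (N = -1*(-8) - 2 = 8 - 2 = 6)
X(2)*N = -3*6 = -18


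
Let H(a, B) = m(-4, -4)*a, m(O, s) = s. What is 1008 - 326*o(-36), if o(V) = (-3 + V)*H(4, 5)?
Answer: -202416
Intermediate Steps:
H(a, B) = -4*a
o(V) = 48 - 16*V (o(V) = (-3 + V)*(-4*4) = (-3 + V)*(-16) = 48 - 16*V)
1008 - 326*o(-36) = 1008 - 326*(48 - 16*(-36)) = 1008 - 326*(48 + 576) = 1008 - 326*624 = 1008 - 203424 = -202416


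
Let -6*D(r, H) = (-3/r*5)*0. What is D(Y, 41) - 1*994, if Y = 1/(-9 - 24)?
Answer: -994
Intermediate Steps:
Y = -1/33 (Y = 1/(-33) = -1/33 ≈ -0.030303)
D(r, H) = 0 (D(r, H) = --3/r*5*0/6 = -(-15/r)*0/6 = -⅙*0 = 0)
D(Y, 41) - 1*994 = 0 - 1*994 = 0 - 994 = -994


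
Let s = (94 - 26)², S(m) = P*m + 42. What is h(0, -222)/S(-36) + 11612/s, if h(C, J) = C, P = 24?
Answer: 2903/1156 ≈ 2.5112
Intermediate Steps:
S(m) = 42 + 24*m (S(m) = 24*m + 42 = 42 + 24*m)
s = 4624 (s = 68² = 4624)
h(0, -222)/S(-36) + 11612/s = 0/(42 + 24*(-36)) + 11612/4624 = 0/(42 - 864) + 11612*(1/4624) = 0/(-822) + 2903/1156 = 0*(-1/822) + 2903/1156 = 0 + 2903/1156 = 2903/1156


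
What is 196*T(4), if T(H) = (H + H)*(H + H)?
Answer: 12544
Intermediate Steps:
T(H) = 4*H² (T(H) = (2*H)*(2*H) = 4*H²)
196*T(4) = 196*(4*4²) = 196*(4*16) = 196*64 = 12544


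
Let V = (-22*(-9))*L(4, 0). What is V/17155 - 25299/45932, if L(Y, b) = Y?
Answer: -397626201/787963460 ≈ -0.50463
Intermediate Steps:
V = 792 (V = -22*(-9)*4 = 198*4 = 792)
V/17155 - 25299/45932 = 792/17155 - 25299/45932 = -397626201/787963460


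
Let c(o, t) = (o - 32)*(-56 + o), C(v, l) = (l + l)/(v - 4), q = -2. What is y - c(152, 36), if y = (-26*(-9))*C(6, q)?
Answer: -11988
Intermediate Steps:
C(v, l) = 2*l/(-4 + v) (C(v, l) = (2*l)/(-4 + v) = 2*l/(-4 + v))
c(o, t) = (-56 + o)*(-32 + o) (c(o, t) = (-32 + o)*(-56 + o) = (-56 + o)*(-32 + o))
y = -468 (y = (-26*(-9))*(2*(-2)/(-4 + 6)) = 234*(2*(-2)/2) = 234*(2*(-2)*(½)) = 234*(-2) = -468)
y - c(152, 36) = -468 - (1792 + 152² - 88*152) = -468 - (1792 + 23104 - 13376) = -468 - 1*11520 = -468 - 11520 = -11988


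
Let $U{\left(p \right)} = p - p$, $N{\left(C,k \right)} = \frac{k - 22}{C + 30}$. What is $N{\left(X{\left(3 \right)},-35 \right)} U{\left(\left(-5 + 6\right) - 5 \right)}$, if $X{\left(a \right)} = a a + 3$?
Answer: $0$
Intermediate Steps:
$X{\left(a \right)} = 3 + a^{2}$ ($X{\left(a \right)} = a^{2} + 3 = 3 + a^{2}$)
$N{\left(C,k \right)} = \frac{-22 + k}{30 + C}$
$U{\left(p \right)} = 0$
$N{\left(X{\left(3 \right)},-35 \right)} U{\left(\left(-5 + 6\right) - 5 \right)} = \frac{-22 - 35}{30 + \left(3 + 3^{2}\right)} 0 = \frac{1}{30 + \left(3 + 9\right)} \left(-57\right) 0 = \frac{1}{30 + 12} \left(-57\right) 0 = \frac{1}{42} \left(-57\right) 0 = \left(- \frac{19}{14}\right) 0 = 0$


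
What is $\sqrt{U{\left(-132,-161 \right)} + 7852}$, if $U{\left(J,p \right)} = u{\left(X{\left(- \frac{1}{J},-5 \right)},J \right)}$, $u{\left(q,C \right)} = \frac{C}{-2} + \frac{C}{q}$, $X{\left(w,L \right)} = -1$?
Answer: $5 \sqrt{322} \approx 89.722$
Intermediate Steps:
$u{\left(q,C \right)} = - \frac{C}{2} + \frac{C}{q}$ ($u{\left(q,C \right)} = C \left(- \frac{1}{2}\right) + \frac{C}{q} = - \frac{C}{2} + \frac{C}{q}$)
$U{\left(J,p \right)} = - \frac{3 J}{2}$ ($U{\left(J,p \right)} = - \frac{J}{2} + \frac{J}{-1} = - \frac{J}{2} + J \left(-1\right) = - \frac{J}{2} - J = - \frac{3 J}{2}$)
$\sqrt{U{\left(-132,-161 \right)} + 7852} = \sqrt{\left(- \frac{3}{2}\right) \left(-132\right) + 7852} = \sqrt{198 + 7852} = \sqrt{8050} = 5 \sqrt{322}$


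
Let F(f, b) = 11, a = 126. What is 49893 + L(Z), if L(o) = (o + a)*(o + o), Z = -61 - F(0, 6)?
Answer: 42117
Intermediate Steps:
Z = -72 (Z = -61 - 1*11 = -61 - 11 = -72)
L(o) = 2*o*(126 + o) (L(o) = (o + 126)*(o + o) = (126 + o)*(2*o) = 2*o*(126 + o))
49893 + L(Z) = 49893 + 2*(-72)*(126 - 72) = 49893 + 2*(-72)*54 = 49893 - 7776 = 42117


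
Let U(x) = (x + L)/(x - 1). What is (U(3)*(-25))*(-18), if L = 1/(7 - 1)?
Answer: 1425/2 ≈ 712.50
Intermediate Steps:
L = ⅙ (L = 1/6 = ⅙ ≈ 0.16667)
U(x) = (⅙ + x)/(-1 + x) (U(x) = (x + ⅙)/(x - 1) = (⅙ + x)/(-1 + x))
(U(3)*(-25))*(-18) = (((⅙ + 3)/(-1 + 3))*(-25))*(-18) = (((19/6)/2)*(-25))*(-18) = (((½)*(19/6))*(-25))*(-18) = ((19/12)*(-25))*(-18) = -475/12*(-18) = 1425/2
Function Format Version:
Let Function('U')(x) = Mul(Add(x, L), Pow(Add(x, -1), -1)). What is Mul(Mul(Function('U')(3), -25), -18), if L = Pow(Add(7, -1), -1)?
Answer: Rational(1425, 2) ≈ 712.50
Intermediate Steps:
L = Rational(1, 6) (L = Pow(6, -1) = Rational(1, 6) ≈ 0.16667)
Function('U')(x) = Mul(Pow(Add(-1, x), -1), Add(Rational(1, 6), x)) (Function('U')(x) = Mul(Add(x, Rational(1, 6)), Pow(Add(x, -1), -1)) = Mul(Add(Rational(1, 6), x), Pow(Add(-1, x), -1)) = Mul(Pow(Add(-1, x), -1), Add(Rational(1, 6), x)))
Mul(Mul(Function('U')(3), -25), -18) = Mul(Mul(Mul(Pow(Add(-1, 3), -1), Add(Rational(1, 6), 3)), -25), -18) = Mul(Mul(Mul(Pow(2, -1), Rational(19, 6)), -25), -18) = Mul(Mul(Mul(Rational(1, 2), Rational(19, 6)), -25), -18) = Mul(Mul(Rational(19, 12), -25), -18) = Mul(Rational(-475, 12), -18) = Rational(1425, 2)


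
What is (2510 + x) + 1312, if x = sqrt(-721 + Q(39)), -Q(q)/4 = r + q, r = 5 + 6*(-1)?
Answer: 3822 + 3*I*sqrt(97) ≈ 3822.0 + 29.547*I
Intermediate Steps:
r = -1 (r = 5 - 6 = -1)
Q(q) = 4 - 4*q (Q(q) = -4*(-1 + q) = 4 - 4*q)
x = 3*I*sqrt(97) (x = sqrt(-721 + (4 - 4*39)) = sqrt(-721 + (4 - 156)) = sqrt(-721 - 152) = sqrt(-873) = 3*I*sqrt(97) ≈ 29.547*I)
(2510 + x) + 1312 = (2510 + 3*I*sqrt(97)) + 1312 = 3822 + 3*I*sqrt(97)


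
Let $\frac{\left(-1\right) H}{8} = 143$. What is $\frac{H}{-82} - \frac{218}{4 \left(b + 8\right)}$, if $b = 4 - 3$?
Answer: $\frac{5827}{738} \approx 7.8957$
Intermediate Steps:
$b = 1$ ($b = 4 - 3 = 1$)
$H = -1144$ ($H = \left(-8\right) 143 = -1144$)
$\frac{H}{-82} - \frac{218}{4 \left(b + 8\right)} = - \frac{1144}{-82} - \frac{218}{4 \left(1 + 8\right)} = \left(-1144\right) \left(- \frac{1}{82}\right) - \frac{218}{4 \cdot 9} = \frac{572}{41} - \frac{218}{36} = \frac{572}{41} - \frac{109}{18} = \frac{5827}{738}$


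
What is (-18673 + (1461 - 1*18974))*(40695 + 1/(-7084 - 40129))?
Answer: -69525357168324/47213 ≈ -1.4726e+9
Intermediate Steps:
(-18673 + (1461 - 1*18974))*(40695 + 1/(-7084 - 40129)) = (-18673 + (1461 - 18974))*(40695 + 1/(-47213)) = (-18673 - 17513)*(40695 - 1/47213) = -36186*1921333034/47213 = -69525357168324/47213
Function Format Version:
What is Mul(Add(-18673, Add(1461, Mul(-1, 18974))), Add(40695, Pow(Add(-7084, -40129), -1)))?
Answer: Rational(-69525357168324, 47213) ≈ -1.4726e+9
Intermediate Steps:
Mul(Add(-18673, Add(1461, Mul(-1, 18974))), Add(40695, Pow(Add(-7084, -40129), -1))) = Mul(Add(-18673, Add(1461, -18974)), Add(40695, Pow(-47213, -1))) = Mul(Add(-18673, -17513), Add(40695, Rational(-1, 47213))) = Mul(-36186, Rational(1921333034, 47213)) = Rational(-69525357168324, 47213)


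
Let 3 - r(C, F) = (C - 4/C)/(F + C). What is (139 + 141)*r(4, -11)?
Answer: 960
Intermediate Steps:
r(C, F) = 3 - (C - 4/C)/(C + F) (r(C, F) = 3 - (C - 4/C)/(F + C) = 3 - (C - 4/C)/(C + F))
(139 + 141)*r(4, -11) = (139 + 141)*((4 + 2*4² + 3*4*(-11))/(4*(4 - 11))) = 280*((¼)*(4 + 2*16 - 132)/(-7)) = 280*((¼)*(-⅐)*(4 + 32 - 132)) = 280*((¼)*(-⅐)*(-96)) = 280*(24/7) = 960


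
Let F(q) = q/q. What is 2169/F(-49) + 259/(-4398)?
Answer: 9539003/4398 ≈ 2168.9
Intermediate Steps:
F(q) = 1
2169/F(-49) + 259/(-4398) = 2169/1 + 259/(-4398) = 2169*1 + 259*(-1/4398) = 2169 - 259/4398 = 9539003/4398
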